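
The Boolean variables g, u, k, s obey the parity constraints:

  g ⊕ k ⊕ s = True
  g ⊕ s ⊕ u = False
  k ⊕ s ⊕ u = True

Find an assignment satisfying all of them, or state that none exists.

g: True; u: True; k: False; s: False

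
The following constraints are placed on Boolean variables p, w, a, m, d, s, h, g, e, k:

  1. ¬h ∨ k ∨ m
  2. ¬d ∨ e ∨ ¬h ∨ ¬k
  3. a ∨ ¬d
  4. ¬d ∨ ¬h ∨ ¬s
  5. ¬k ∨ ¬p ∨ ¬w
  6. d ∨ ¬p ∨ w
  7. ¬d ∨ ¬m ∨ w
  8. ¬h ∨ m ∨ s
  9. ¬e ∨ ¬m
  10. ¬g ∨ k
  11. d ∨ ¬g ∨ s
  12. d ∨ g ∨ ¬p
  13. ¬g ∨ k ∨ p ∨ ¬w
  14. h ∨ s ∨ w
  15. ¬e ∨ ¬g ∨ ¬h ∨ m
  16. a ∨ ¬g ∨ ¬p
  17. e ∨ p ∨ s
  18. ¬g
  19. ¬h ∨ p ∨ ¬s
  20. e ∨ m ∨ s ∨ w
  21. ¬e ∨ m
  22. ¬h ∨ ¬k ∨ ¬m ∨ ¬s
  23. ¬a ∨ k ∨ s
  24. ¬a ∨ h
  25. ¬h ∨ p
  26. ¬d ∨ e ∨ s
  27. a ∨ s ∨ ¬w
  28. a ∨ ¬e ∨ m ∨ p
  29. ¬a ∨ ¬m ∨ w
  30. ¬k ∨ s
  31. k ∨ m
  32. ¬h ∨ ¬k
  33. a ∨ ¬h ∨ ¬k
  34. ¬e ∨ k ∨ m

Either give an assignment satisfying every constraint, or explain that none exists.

p = False, w = False, a = False, m = False, d = False, s = True, h = False, g = False, e = False, k = True

Unit clause (¬g) forces g = False.
Set p = False.
  then (¬h ∨ p) forces h = False.
  then (¬a ∨ h) forces a = False.
  then (a ∨ ¬d) forces d = False.
Set w = False.
  then (h ∨ s ∨ w) forces s = True.
Set m = False.
  then (¬e ∨ m) forces e = False.
  then (k ∨ m) forces k = True.
All clauses satisfied.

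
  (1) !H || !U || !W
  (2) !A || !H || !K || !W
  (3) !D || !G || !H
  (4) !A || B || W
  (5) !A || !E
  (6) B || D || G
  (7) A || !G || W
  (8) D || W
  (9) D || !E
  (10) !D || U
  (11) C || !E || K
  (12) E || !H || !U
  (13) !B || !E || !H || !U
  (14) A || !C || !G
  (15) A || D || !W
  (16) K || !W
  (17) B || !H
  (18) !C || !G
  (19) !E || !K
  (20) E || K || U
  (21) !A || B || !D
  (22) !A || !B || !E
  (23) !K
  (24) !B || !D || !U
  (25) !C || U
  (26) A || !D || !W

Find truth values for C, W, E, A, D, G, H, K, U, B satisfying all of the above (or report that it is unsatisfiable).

C = True; W = False; E = False; A = False; D = True; G = False; H = False; K = False; U = True; B = False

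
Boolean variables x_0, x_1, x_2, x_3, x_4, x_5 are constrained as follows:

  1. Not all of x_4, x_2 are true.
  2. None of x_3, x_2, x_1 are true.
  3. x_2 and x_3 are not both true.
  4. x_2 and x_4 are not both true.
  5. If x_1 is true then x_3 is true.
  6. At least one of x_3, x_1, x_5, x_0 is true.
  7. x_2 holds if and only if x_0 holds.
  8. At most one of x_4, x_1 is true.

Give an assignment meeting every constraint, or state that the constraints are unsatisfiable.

x_0: False; x_1: False; x_2: False; x_3: False; x_4: False; x_5: True

  (1) {x_4, x_2}: 0/2 true — not all ✓
  (2) {x_3, x_2, x_1}: 0 true — none ✓
  (3) x_2=F, x_3=F — not both ✓
  (4) x_2=F, x_4=F — not both ✓
  (5) x_1=F ⇒ x_3: vacuous ✓
  (6) {x_3, x_1, x_5, x_0}: 1 true — at least one ✓
  (7) x_2=F, x_0=F — same ✓
  (8) {x_4, x_1}: 0 true — at most one ✓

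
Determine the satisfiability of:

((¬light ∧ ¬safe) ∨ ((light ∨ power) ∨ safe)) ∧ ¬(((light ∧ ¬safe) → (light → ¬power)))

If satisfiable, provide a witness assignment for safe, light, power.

safe=F; light=T; power=T

  (¬light ∧ ¬safe) ∨ ((light ∨ power) ∨ safe) = True
    ¬light ∧ ¬safe = False
      ¬light = False
      ¬safe = True
    (light ∨ power) ∨ safe = True
      light ∨ power = True
  ¬(((light ∧ ¬safe) → (light → ¬power))) = True
    (light ∧ ¬safe) → (light → ¬power) = False
      light ∧ ¬safe = True
        ¬safe = True
      light → ¬power = False
        ¬power = False
Both conjuncts True, so the formula holds.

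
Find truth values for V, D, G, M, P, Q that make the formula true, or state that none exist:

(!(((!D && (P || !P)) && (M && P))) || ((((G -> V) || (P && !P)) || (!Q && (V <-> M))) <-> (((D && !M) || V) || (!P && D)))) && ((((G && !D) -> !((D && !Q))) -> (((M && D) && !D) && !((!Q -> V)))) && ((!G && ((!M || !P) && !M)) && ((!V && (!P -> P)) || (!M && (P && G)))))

The conjunct ((G && !D) -> !((D && !Q))) -> (((M && D) && !D) && !((!Q -> V))) is unsatisfiable on its own:
  D = True: this becomes (False -> !(!Q)) -> (False && !((!Q -> V))) = False.
  D = False: this becomes (G -> True) -> (False && !((!Q -> V))) = False.
So the whole conjunction is unsatisfiable.

No satisfying assignment exists.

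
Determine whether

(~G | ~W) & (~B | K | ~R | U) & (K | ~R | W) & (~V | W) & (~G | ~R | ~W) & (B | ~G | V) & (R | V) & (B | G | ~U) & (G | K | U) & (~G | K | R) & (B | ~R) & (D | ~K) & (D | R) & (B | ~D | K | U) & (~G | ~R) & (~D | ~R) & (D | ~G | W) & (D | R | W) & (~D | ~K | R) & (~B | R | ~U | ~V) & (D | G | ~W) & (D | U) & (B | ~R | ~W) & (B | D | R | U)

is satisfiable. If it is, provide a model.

Unsatisfiable

Case D = True:
  (~D | ~R) forces R = False.
  (R | V) forces V = True.
  (~V | W) forces W = True.
  (~G | ~W) forces G = False.
  (~D | ~K | R) forces K = False.
  (G | K | U) forces U = True.
  (B | G | ~U) forces B = True.
  Clause (~B | R | ~U | ~V) is falsified — contradiction.
Case D = False:
  (D | ~K) forces K = False.
  (D | R) forces R = True.
  (K | ~R | W) forces W = True.
  (~G | ~W) forces G = False.
  Clause (D | G | ~W) is falsified — contradiction.
Both cases fail, so the formula is unsatisfiable.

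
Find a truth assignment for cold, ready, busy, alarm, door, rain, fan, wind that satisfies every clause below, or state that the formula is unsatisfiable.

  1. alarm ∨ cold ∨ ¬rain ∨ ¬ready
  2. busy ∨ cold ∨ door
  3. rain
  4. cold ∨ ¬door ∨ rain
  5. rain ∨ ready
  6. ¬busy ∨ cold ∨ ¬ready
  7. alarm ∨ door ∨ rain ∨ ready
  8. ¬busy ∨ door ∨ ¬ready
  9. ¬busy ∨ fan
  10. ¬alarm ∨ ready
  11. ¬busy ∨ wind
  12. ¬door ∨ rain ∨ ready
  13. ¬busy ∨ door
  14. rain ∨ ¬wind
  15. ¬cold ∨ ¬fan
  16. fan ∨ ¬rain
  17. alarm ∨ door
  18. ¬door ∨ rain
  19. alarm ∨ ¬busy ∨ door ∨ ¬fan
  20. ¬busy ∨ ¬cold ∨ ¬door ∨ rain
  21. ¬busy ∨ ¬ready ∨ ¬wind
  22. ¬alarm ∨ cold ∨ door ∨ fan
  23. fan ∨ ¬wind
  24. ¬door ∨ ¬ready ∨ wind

cold = False, ready = False, busy = False, alarm = False, door = True, rain = True, fan = True, wind = False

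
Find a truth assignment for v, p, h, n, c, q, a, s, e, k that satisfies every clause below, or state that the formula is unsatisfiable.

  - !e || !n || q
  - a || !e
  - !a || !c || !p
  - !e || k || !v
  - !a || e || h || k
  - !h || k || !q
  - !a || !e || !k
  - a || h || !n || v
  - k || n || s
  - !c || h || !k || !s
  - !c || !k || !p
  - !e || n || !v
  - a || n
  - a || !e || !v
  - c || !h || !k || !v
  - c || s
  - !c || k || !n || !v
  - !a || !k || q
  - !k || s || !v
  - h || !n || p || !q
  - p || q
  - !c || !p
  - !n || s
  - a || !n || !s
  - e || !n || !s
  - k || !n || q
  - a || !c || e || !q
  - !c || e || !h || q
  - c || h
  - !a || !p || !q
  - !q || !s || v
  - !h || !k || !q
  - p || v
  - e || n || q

v: False; p: True; h: True; n: False; c: False; q: False; a: True; s: True; e: True; k: False

Set v = False.
  then (p || v) forces p = True.
  then (!c || !p) forces c = False.
  then (c || h) forces h = True.
  then (c || s) forces s = True.
  then (!q || !s || v) forces q = False.
Try n = True:
  (!e || !n || q) forces e = False.
  clause (e || !n || !s) is falsified — backtrack.
So n = False.
  then (a || n) forces a = True.
  then (!a || !k || q) forces k = False.
  then (e || n || q) forces e = True.
All clauses satisfied.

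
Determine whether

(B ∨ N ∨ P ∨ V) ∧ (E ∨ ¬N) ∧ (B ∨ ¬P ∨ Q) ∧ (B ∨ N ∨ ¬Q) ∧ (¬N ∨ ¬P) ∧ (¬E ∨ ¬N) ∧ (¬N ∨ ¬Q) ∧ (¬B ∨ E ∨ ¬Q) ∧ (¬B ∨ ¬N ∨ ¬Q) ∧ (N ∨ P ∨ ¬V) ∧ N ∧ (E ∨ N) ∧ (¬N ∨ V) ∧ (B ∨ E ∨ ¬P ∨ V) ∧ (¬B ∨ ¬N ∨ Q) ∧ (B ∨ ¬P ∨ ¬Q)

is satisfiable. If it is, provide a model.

Case N = True:
  (E ∨ ¬N) forces E = True.
  Clause (¬E ∨ ¬N) is falsified — contradiction.
Case N = False:
  Clause (N) is falsified — contradiction.
Both cases fail, so the formula is unsatisfiable.

The formula is unsatisfiable.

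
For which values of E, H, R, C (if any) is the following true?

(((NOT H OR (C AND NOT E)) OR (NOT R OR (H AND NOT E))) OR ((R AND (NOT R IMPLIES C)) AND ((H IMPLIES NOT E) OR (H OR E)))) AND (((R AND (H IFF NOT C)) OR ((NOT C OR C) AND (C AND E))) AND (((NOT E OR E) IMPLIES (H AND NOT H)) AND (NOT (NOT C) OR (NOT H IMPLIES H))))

Unsatisfiable — no assignment works.

The conjunct (NOT E OR E) IMPLIES (H AND NOT H) is unsatisfiable on its own:
  E=F, H=F: evaluates to False.
  E=F, H=T: evaluates to False.
  E=T, H=F: evaluates to False.
  E=T, H=T: evaluates to False.
So the whole conjunction is unsatisfiable.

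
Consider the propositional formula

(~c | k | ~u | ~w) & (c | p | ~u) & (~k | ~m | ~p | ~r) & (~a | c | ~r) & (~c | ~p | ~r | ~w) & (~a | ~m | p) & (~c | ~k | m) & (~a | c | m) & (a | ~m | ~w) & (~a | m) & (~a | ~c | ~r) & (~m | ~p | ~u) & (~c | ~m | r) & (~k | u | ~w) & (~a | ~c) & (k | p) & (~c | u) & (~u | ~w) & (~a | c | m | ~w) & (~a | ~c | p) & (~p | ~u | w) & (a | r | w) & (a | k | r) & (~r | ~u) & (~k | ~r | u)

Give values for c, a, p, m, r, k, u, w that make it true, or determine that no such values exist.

c = False; a = True; p = True; m = True; r = False; k = True; u = False; w = False

Set c = False.
Set a = True.
  then (~a | c | ~r) forces r = False.
  then (~a | c | m) forces m = True.
  then (~a | ~m | p) forces p = True.
  then (~m | ~p | ~u) forces u = False.
Set k = True.
  then (~k | u | ~w) forces w = False.
All clauses satisfied.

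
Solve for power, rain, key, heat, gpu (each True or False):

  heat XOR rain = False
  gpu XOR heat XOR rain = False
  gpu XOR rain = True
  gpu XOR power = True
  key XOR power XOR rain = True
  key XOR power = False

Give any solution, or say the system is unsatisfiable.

power = True, rain = True, key = True, heat = True, gpu = False

heat XOR rain = T XOR T = False ✓
gpu XOR heat XOR rain = F XOR T XOR T = False ✓
gpu XOR rain = F XOR T = True ✓
gpu XOR power = F XOR T = True ✓
key XOR power XOR rain = T XOR T XOR T = True ✓
key XOR power = T XOR T = False ✓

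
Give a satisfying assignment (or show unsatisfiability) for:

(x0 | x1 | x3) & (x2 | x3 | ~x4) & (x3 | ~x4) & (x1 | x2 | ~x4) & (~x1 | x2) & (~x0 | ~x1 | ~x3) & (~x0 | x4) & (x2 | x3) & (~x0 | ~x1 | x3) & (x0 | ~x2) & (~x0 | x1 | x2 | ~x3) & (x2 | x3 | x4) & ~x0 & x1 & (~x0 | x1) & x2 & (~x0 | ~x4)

Unsatisfiable — no assignment works.

Case x0 = True:
  Clause (~x0) is falsified — contradiction.
Case x0 = False:
  (x0 | ~x2) forces x2 = False.
  Clause (x2) is falsified — contradiction.
Both cases fail, so the formula is unsatisfiable.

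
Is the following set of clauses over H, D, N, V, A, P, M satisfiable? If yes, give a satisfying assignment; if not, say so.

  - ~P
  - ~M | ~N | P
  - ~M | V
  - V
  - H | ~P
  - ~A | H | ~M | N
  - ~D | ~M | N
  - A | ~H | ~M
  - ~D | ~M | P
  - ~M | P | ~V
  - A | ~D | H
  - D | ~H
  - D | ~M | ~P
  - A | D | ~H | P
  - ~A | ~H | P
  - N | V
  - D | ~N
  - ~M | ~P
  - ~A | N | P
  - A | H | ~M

H=F, D=F, N=F, V=T, A=F, P=F, M=F

Unit clause (~P) forces P = False.
Unit clause (V) forces V = True.
In (~M | P | ~V) only ~M is left, so M = False.
Set H = False.
Set D = False.
  then (D | ~N) forces N = False.
  then (~A | N | P) forces A = False.
All clauses satisfied.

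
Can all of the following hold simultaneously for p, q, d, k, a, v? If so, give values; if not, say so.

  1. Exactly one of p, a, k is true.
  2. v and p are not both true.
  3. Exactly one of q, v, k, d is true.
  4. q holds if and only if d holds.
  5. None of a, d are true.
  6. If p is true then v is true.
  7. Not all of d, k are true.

p = False; q = False; d = False; k = True; a = False; v = False

  (1) {p, a, k}: 1 true — exactly one ✓
  (2) v=F, p=F — not both ✓
  (3) {q, v, k, d}: 1 true — exactly one ✓
  (4) q=F, d=F — same ✓
  (5) {a, d}: 0 true — none ✓
  (6) p=F ⇒ v: vacuous ✓
  (7) {d, k}: 1/2 true — not all ✓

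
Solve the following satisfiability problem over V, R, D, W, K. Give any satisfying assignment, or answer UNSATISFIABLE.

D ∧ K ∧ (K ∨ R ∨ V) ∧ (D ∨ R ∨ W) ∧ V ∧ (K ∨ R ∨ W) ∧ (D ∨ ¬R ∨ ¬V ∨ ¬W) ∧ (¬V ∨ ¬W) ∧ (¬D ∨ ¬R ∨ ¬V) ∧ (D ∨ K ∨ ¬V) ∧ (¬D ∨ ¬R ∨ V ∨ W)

V = True, R = False, D = True, W = False, K = True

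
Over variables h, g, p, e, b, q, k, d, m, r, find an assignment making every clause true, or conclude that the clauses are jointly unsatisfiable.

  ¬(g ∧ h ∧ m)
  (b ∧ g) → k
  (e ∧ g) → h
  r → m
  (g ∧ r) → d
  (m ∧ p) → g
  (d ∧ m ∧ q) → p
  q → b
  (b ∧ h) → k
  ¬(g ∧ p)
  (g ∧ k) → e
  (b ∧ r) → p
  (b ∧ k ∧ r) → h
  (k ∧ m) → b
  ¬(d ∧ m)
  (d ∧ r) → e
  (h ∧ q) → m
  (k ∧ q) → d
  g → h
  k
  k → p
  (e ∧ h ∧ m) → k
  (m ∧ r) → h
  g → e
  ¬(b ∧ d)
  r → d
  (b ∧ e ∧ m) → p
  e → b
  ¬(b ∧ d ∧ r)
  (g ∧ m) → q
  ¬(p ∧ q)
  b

h = False, g = False, p = True, e = False, b = True, q = False, k = True, d = False, m = False, r = False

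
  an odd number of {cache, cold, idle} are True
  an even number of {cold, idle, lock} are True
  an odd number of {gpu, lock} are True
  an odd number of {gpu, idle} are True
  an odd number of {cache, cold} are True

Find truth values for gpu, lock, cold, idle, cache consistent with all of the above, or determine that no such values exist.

gpu=T, lock=F, cold=F, idle=F, cache=T

{cache, cold, idle}: 1 true → odd ✓
{cold, idle, lock}: 0 true → even ✓
{gpu, lock}: 1 true → odd ✓
{gpu, idle}: 1 true → odd ✓
{cache, cold}: 1 true → odd ✓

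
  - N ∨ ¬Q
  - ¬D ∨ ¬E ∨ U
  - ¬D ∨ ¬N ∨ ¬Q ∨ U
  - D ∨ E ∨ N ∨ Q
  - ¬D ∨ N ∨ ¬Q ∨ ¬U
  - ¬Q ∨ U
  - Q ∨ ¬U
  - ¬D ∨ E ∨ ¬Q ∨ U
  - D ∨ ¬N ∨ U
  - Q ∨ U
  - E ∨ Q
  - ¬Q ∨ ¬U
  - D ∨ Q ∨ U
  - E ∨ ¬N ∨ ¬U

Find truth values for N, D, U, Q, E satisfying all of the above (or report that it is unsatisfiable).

Case U = True:
  (Q ∨ ¬U) forces Q = True.
  Clause (¬Q ∨ ¬U) is falsified — contradiction.
Case U = False:
  (¬Q ∨ U) forces Q = False.
  Clause (Q ∨ U) is falsified — contradiction.
Both cases fail, so the formula is unsatisfiable.

Unsatisfiable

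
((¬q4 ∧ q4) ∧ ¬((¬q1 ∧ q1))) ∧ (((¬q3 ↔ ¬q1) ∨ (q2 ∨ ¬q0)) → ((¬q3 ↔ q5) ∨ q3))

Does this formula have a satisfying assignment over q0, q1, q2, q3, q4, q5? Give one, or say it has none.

Case q4 = True: the conjunct ¬q4 is False.
Case q4 = False: the conjunct q4 is False.
Both cases fail — unsatisfiable.

The formula is unsatisfiable.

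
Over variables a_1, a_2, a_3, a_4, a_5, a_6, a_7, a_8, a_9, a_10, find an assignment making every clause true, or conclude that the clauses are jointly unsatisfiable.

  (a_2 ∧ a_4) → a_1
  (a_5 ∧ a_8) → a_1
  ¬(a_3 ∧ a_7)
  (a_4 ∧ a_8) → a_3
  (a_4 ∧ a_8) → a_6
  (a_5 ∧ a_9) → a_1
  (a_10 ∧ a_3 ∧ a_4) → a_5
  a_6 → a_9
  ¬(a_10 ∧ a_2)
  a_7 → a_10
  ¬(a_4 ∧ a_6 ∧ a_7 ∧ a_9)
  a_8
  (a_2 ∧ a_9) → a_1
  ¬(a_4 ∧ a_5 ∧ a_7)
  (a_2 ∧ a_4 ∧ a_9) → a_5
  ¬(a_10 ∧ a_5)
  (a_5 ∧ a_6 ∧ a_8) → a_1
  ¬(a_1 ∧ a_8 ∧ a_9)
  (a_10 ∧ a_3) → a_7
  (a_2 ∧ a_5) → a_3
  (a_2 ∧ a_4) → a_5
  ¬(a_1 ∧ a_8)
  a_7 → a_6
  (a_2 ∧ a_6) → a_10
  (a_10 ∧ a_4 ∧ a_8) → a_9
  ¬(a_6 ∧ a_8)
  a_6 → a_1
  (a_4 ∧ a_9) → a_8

a_1: False, a_2: False, a_3: False, a_4: False, a_5: False, a_6: False, a_7: False, a_8: True, a_9: False, a_10: False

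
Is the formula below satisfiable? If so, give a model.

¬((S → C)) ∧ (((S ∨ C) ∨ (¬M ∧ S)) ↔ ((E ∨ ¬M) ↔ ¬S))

C=F, S=T, M=T, E=F

  ¬((S → C)) = True
    S → C = False
  ((S ∨ C) ∨ (¬M ∧ S)) ↔ ((E ∨ ¬M) ↔ ¬S) = True
    (S ∨ C) ∨ (¬M ∧ S) = True
      S ∨ C = True
      ¬M ∧ S = False
        ¬M = False
    (E ∨ ¬M) ↔ ¬S = True
      E ∨ ¬M = False
        ¬M = False
      ¬S = False
Both conjuncts True, so the formula holds.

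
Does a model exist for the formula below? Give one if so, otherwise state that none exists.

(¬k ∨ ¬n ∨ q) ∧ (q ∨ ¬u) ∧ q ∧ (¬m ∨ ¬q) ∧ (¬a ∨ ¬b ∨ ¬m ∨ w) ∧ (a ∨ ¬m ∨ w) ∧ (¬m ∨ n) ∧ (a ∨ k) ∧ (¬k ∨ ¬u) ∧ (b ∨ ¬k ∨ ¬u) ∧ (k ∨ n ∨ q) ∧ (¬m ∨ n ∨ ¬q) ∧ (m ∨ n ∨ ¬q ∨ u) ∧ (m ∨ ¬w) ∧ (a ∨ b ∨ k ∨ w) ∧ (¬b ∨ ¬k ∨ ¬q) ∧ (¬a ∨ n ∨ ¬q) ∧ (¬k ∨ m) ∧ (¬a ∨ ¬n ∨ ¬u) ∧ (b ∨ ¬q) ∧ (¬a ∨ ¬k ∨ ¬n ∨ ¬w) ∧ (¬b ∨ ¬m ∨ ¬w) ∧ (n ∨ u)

q=T; k=F; w=F; n=T; a=T; m=F; u=F; b=T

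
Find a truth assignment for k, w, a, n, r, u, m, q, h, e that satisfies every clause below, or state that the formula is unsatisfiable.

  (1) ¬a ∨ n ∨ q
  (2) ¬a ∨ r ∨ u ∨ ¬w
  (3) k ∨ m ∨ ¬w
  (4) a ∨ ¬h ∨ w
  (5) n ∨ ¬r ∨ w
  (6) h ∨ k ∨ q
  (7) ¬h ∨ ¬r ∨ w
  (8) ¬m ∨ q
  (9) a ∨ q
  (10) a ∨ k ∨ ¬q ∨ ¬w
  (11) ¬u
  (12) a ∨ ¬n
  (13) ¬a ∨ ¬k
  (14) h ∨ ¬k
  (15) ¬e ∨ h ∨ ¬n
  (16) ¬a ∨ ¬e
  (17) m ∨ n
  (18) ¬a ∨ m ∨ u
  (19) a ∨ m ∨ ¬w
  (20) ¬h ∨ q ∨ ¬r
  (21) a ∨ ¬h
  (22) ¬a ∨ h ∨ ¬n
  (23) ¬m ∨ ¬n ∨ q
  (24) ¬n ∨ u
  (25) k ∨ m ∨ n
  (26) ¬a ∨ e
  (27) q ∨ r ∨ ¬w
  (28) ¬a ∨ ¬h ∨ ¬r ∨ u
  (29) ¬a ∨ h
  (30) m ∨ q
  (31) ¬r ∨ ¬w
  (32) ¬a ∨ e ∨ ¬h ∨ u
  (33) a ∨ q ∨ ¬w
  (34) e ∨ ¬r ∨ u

Unit clause (¬u) forces u = False.
In (¬n ∨ u) only ¬n is left, so n = False.
In (m ∨ n) only m is left, so m = True.
In (¬m ∨ q) only q is left, so q = True.
Try k = True:
  (¬a ∨ ¬k) forces a = False.
  (h ∨ ¬k) forces h = True.
  clause (a ∨ ¬h) is falsified — backtrack.
So k = False.
Try w = True:
  (a ∨ k ∨ ¬q ∨ ¬w) forces a = True.
  (¬a ∨ r ∨ u ∨ ¬w) forces r = True.
  clause (¬r ∨ ¬w) is falsified — backtrack.
So w = False.
  then (n ∨ ¬r ∨ w) forces r = False.
Set a = False.
  then (a ∨ ¬h ∨ w) forces h = False.
Set e = False.
All clauses satisfied.

k: False, w: False, a: False, n: False, r: False, u: False, m: True, q: True, h: False, e: False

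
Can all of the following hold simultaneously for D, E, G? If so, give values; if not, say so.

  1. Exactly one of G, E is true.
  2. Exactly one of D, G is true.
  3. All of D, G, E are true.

Unsatisfiable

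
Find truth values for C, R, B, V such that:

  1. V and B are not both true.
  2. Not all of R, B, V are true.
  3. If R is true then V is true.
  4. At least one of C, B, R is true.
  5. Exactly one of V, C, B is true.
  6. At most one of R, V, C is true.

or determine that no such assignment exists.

C=F, R=F, B=T, V=F

  (1) V=F, B=T — not both ✓
  (2) {R, B, V}: 1/3 true — not all ✓
  (3) R=F ⇒ V: vacuous ✓
  (4) {C, B, R}: 1 true — at least one ✓
  (5) {V, C, B}: 1 true — exactly one ✓
  (6) {R, V, C}: 0 true — at most one ✓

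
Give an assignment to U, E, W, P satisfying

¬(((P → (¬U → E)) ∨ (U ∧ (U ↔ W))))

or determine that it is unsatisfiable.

U: False; E: False; W: True; P: True

  ¬(((P → (¬U → E)) ∨ (U ∧ (U ↔ W)))) = True
    (P → (¬U → E)) ∨ (U ∧ (U ↔ W)) = False
      P → (¬U → E) = False
        ¬U → E = False
          ¬U = True
      U ∧ (U ↔ W) = False
        U ↔ W = False
The formula evaluates to True.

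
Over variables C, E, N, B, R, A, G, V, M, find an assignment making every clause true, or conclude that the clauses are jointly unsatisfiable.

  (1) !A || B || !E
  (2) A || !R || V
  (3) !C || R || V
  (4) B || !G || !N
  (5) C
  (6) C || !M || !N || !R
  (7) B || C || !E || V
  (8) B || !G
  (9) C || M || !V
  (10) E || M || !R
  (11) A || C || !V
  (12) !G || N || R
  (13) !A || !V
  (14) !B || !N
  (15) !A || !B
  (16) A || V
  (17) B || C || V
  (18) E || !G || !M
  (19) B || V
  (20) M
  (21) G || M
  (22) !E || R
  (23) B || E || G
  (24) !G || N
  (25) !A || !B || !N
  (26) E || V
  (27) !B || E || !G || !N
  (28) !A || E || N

C=T, E=F, N=F, B=T, R=T, A=F, G=F, V=T, M=T

Unit clause (C) forces C = True.
Unit clause (M) forces M = True.
Set E = False.
  then (E || !G || !M) forces G = False.
  then (B || E || G) forces B = True.
  then (E || V) forces V = True.
  then (!A || !V) forces A = False.
  then (!B || !N) forces N = False.
Set R = True.
All clauses satisfied.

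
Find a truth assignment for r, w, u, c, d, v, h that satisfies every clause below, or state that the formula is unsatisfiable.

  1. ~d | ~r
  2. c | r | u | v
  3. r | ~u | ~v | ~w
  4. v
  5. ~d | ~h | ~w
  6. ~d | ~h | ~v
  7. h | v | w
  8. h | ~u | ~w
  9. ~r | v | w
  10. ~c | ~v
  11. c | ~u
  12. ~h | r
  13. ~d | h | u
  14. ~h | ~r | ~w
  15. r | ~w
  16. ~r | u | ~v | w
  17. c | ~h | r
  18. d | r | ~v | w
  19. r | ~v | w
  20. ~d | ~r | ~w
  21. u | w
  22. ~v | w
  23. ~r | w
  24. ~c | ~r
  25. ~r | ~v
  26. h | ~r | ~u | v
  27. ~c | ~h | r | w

Unsatisfiable

Case v = True:
  (~c | ~v) forces c = False.
  (c | ~u) forces u = False.
  (u | w) forces w = True.
  (r | ~w) forces r = True.
  Clause (~r | ~v) is falsified — contradiction.
Case v = False:
  Clause (v) is falsified — contradiction.
Both cases fail, so the formula is unsatisfiable.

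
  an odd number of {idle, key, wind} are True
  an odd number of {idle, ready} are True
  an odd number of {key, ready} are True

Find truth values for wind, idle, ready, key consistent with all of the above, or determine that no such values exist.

wind: True, idle: False, ready: True, key: False

{idle, key, wind}: 1 true → odd ✓
{idle, ready}: 1 true → odd ✓
{key, ready}: 1 true → odd ✓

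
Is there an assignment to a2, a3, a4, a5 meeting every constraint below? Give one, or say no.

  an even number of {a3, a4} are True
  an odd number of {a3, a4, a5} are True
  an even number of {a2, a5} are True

a2=T; a3=T; a4=T; a5=T

{a3, a4}: 2 true → even ✓
{a3, a4, a5}: 3 true → odd ✓
{a2, a5}: 2 true → even ✓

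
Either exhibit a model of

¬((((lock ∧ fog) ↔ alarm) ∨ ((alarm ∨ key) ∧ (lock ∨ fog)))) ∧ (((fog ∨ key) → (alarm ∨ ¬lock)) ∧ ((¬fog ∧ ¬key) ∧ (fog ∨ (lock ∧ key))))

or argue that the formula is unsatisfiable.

Case fog = True: the conjunct ¬fog is False.
Case fog = False: the formula simplifies to ¬((¬alarm ∨ ((alarm ∨ key) ∧ lock))) ∧ ((key → (alarm ∨ ¬lock)) ∧ (¬key ∧ (lock ∧ key))).
  key = True: the conjunct ¬key is False.
  key = False: the conjunct key is False.
Both cases fail — unsatisfiable.

Unsatisfiable — no assignment works.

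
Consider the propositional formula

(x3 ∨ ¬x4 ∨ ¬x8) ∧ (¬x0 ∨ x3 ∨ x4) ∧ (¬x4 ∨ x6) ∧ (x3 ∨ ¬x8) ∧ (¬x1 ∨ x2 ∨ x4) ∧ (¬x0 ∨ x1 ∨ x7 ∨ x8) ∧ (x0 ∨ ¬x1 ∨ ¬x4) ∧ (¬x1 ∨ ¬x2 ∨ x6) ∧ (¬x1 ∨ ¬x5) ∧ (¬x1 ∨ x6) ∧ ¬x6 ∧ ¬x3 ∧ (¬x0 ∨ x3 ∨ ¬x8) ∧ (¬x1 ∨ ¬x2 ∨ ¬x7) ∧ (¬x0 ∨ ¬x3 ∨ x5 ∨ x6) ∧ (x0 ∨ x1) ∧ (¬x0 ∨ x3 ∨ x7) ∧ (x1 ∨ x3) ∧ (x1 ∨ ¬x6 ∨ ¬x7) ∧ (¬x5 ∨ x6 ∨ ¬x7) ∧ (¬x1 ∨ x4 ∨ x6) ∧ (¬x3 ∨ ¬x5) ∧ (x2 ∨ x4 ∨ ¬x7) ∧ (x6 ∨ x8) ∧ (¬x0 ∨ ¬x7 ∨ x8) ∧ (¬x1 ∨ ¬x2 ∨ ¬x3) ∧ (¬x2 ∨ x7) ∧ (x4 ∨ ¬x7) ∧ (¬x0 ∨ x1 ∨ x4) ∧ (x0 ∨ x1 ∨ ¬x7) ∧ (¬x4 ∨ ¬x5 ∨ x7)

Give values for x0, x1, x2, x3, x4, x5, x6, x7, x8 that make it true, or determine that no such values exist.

UNSATISFIABLE

Case x3 = True:
  Clause (¬x3) is falsified — contradiction.
Case x3 = False:
  (x3 ∨ ¬x8) forces x8 = False.
  (¬x6) forces x6 = False.
  Clause (x6 ∨ x8) is falsified — contradiction.
Both cases fail, so the formula is unsatisfiable.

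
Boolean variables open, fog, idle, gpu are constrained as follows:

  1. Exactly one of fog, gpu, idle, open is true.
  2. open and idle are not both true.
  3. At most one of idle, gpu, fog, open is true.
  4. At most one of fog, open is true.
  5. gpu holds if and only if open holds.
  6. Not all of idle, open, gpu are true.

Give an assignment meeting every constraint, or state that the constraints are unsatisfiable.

open: False, fog: False, idle: True, gpu: False

  (1) {fog, gpu, idle, open}: 1 true — exactly one ✓
  (2) open=F, idle=T — not both ✓
  (3) {idle, gpu, fog, open}: 1 true — at most one ✓
  (4) {fog, open}: 0 true — at most one ✓
  (5) gpu=F, open=F — same ✓
  (6) {idle, open, gpu}: 1/3 true — not all ✓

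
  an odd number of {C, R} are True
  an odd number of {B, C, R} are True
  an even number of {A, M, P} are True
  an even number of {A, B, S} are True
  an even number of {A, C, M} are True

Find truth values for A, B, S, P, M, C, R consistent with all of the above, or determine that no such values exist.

A = True; B = False; S = True; P = True; M = False; C = True; R = False

{C, R}: 1 true → odd ✓
{B, C, R}: 1 true → odd ✓
{A, M, P}: 2 true → even ✓
{A, B, S}: 2 true → even ✓
{A, C, M}: 2 true → even ✓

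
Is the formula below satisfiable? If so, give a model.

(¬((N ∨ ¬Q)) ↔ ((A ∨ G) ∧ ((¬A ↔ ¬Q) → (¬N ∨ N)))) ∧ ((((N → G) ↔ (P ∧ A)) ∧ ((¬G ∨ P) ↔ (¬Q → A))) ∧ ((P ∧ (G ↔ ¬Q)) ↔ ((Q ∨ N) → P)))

P=F, Q=T, N=T, G=F, A=F

  ¬((N ∨ ¬Q)) ↔ ((A ∨ G) ∧ ((¬A ↔ ¬Q) → (¬N ∨ N))) = True
    ¬((N ∨ ¬Q)) = False
      N ∨ ¬Q = True
        ¬Q = False
    (A ∨ G) ∧ ((¬A ↔ ¬Q) → (¬N ∨ N)) = False
      A ∨ G = False
      (¬A ↔ ¬Q) → (¬N ∨ N) = True
        ¬A ↔ ¬Q = False
          ¬A = True
          ¬Q = False
        ¬N ∨ N = True
          ¬N = False
  (((N → G) ↔ (P ∧ A)) ∧ ((¬G ∨ P) ↔ (¬Q → A))) ∧ ((P ∧ (G ↔ ¬Q)) ↔ ((Q ∨ N) → P)) = True
    ((N → G) ↔ (P ∧ A)) ∧ ((¬G ∨ P) ↔ (¬Q → A)) = True
      (N → G) ↔ (P ∧ A) = True
        N → G = False
        P ∧ A = False
      (¬G ∨ P) ↔ (¬Q → A) = True
        ¬G ∨ P = True
          ¬G = True
        ¬Q → A = True
          ¬Q = False
    (P ∧ (G ↔ ¬Q)) ↔ ((Q ∨ N) → P) = True
      P ∧ (G ↔ ¬Q) = False
        G ↔ ¬Q = True
          ¬Q = False
      (Q ∨ N) → P = False
        Q ∨ N = True
Both conjuncts True, so the formula holds.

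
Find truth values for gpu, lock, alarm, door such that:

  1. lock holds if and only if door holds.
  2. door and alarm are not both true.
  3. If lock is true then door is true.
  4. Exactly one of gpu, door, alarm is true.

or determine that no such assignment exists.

gpu = True, lock = False, alarm = False, door = False

  (1) lock=F, door=F — same ✓
  (2) door=F, alarm=F — not both ✓
  (3) lock=F ⇒ door: vacuous ✓
  (4) {gpu, door, alarm}: 1 true — exactly one ✓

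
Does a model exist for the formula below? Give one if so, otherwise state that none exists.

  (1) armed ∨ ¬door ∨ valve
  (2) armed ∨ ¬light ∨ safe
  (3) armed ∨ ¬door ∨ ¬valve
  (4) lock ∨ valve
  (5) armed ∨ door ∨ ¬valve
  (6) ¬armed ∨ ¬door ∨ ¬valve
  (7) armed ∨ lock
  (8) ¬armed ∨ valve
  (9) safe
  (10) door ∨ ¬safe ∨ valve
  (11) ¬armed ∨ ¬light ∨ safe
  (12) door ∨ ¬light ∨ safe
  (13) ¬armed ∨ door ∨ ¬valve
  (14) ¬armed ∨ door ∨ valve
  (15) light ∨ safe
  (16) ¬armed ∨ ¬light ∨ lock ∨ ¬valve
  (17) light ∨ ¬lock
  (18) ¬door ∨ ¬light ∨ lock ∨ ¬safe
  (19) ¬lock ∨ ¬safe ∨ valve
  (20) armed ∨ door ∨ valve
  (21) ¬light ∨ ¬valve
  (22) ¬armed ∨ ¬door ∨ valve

Case armed = True:
  (¬armed ∨ valve) forces valve = True.
  (¬armed ∨ ¬door ∨ ¬valve) forces door = False.
  Clause (¬armed ∨ door ∨ ¬valve) is falsified — contradiction.
Case armed = False:
  (armed ∨ lock) forces lock = True.
  (safe) forces safe = True.
  (light ∨ ¬lock) forces light = True.
  (¬lock ∨ ¬safe ∨ valve) forces valve = True.
  Clause (¬light ∨ ¬valve) is falsified — contradiction.
Both cases fail, so the formula is unsatisfiable.

No satisfying assignment exists.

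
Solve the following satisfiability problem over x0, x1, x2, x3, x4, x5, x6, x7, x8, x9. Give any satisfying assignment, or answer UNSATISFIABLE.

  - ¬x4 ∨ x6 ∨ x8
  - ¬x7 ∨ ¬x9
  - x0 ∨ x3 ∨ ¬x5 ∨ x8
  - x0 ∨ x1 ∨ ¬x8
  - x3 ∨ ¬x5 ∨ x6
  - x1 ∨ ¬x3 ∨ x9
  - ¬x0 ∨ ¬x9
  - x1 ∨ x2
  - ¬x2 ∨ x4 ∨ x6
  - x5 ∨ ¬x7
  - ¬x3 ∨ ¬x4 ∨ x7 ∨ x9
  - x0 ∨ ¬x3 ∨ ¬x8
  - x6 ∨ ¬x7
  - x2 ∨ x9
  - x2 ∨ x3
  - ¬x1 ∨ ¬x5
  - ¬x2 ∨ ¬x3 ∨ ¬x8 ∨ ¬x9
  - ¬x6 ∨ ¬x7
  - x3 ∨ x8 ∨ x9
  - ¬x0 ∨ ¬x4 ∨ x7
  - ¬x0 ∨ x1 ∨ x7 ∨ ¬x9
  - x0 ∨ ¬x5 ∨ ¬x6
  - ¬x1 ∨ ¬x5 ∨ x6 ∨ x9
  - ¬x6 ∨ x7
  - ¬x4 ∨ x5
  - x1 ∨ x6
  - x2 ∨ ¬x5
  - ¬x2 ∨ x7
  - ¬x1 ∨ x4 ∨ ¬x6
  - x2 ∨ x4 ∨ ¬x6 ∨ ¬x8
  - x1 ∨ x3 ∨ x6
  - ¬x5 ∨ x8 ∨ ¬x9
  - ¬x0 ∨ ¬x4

x0 = False, x1 = True, x2 = False, x3 = True, x4 = False, x5 = False, x6 = False, x7 = False, x8 = False, x9 = True

Set x0 = False.
Try x1 = False:
  (x0 ∨ x1 ∨ ¬x8) forces x8 = False.
  (x1 ∨ x2) forces x2 = True.
  (x1 ∨ x6) forces x6 = True.
  (¬x6 ∨ ¬x7) forces x7 = False.
  clause (¬x6 ∨ x7) is falsified — backtrack.
So x1 = True.
  then (¬x1 ∨ ¬x5) forces x5 = False.
  then (¬x4 ∨ x5) forces x4 = False.
  then (¬x1 ∨ x4 ∨ ¬x6) forces x6 = False.
  then (¬x2 ∨ x4 ∨ x6) forces x2 = False.
  then (x5 ∨ ¬x7) forces x7 = False.
  then (x2 ∨ x9) forces x9 = True.
  then (x2 ∨ x3) forces x3 = True.
  then (x0 ∨ ¬x3 ∨ ¬x8) forces x8 = False.
All clauses satisfied.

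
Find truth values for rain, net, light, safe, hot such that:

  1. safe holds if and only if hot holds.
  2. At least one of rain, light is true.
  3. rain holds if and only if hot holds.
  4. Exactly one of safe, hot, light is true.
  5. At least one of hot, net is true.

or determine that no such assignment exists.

rain = False, net = True, light = True, safe = False, hot = False

  (1) safe=F, hot=F — same ✓
  (2) {rain, light}: 1 true — at least one ✓
  (3) rain=F, hot=F — same ✓
  (4) {safe, hot, light}: 1 true — exactly one ✓
  (5) {hot, net}: 1 true — at least one ✓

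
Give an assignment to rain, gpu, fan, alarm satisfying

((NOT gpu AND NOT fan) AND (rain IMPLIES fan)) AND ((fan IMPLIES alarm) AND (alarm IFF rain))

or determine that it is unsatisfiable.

rain = False; gpu = False; fan = False; alarm = False

  (NOT gpu AND NOT fan) AND (rain IMPLIES fan) = True
    NOT gpu AND NOT fan = True
      NOT gpu = True
      NOT fan = True
    rain IMPLIES fan = True
  (fan IMPLIES alarm) AND (alarm IFF rain) = True
    fan IMPLIES alarm = True
    alarm IFF rain = True
Both conjuncts True, so the formula holds.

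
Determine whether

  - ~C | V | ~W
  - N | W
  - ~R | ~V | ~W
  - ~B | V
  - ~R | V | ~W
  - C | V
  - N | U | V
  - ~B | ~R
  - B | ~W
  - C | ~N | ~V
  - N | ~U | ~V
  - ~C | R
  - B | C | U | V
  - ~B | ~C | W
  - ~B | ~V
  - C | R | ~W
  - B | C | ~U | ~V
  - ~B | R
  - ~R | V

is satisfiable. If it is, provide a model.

Try R = False:
  (~C | R) forces C = False.
  (C | V) forces V = True.
  (C | ~N | ~V) forces N = False.
  (N | W) forces W = True.
  clause (C | R | ~W) is falsified — backtrack.
So R = True.
  then (~B | ~R) forces B = False.
  then (B | ~W) forces W = False.
  then (~R | V) forces V = True.
  then (N | W) forces N = True.
  then (C | ~N | ~V) forces C = True.
Set U = False.
All clauses satisfied.

R = True, U = False, W = False, B = False, C = True, V = True, N = True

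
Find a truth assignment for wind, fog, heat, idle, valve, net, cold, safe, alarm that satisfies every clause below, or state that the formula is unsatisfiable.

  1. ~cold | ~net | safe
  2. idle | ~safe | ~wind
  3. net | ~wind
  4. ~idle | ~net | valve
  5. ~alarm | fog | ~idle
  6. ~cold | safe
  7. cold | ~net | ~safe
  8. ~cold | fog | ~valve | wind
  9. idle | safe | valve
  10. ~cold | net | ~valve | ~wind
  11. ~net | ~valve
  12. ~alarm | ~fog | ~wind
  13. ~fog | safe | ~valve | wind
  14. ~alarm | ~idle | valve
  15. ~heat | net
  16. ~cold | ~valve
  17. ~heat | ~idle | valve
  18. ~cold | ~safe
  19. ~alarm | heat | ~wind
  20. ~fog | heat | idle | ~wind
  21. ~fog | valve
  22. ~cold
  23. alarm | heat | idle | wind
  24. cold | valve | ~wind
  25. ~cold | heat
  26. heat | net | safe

wind=F, fog=T, heat=F, idle=T, valve=T, net=F, cold=F, safe=T, alarm=T

Unit clause (~cold) forces cold = False.
Try wind = True:
  (net | ~wind) forces net = True.
  (cold | ~net | ~safe) forces safe = False.
  (~net | ~valve) forces valve = False.
  clause (cold | valve | ~wind) is falsified — backtrack.
So wind = False.
Set fog = True.
  then (~fog | valve) forces valve = True.
  then (~net | ~valve) forces net = False.
  then (~fog | safe | ~valve | wind) forces safe = True.
  then (~heat | net) forces heat = False.
Set idle = True.
Set alarm = True.
All clauses satisfied.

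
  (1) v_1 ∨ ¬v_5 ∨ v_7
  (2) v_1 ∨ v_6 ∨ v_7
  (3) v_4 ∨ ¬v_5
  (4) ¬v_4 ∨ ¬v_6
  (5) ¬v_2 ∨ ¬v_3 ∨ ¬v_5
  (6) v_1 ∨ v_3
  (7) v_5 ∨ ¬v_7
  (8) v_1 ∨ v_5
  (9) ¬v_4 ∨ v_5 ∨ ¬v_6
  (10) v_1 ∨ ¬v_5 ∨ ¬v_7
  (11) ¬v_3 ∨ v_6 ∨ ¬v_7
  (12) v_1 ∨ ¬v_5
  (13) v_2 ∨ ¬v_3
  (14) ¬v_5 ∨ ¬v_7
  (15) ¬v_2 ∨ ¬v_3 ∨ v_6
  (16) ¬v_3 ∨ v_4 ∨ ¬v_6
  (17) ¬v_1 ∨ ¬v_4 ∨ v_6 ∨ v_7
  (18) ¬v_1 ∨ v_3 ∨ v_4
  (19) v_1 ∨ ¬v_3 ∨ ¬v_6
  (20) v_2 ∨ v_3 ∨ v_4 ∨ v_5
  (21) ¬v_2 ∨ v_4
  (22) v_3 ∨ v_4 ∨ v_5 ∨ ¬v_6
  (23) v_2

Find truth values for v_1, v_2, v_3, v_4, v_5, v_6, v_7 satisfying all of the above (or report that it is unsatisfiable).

Case v_7 = True:
  (v_5 ∨ ¬v_7) forces v_5 = True.
  Clause (¬v_5 ∨ ¬v_7) is falsified — contradiction.
Case v_7 = False:
  (v_2) forces v_2 = True.
  (¬v_2 ∨ v_4) forces v_4 = True.
  (¬v_4 ∨ ¬v_6) forces v_6 = False.
  (v_1 ∨ v_6 ∨ v_7) forces v_1 = True.
  Clause (¬v_1 ∨ ¬v_4 ∨ v_6 ∨ v_7) is falsified — contradiction.
Both cases fail, so the formula is unsatisfiable.

Unsatisfiable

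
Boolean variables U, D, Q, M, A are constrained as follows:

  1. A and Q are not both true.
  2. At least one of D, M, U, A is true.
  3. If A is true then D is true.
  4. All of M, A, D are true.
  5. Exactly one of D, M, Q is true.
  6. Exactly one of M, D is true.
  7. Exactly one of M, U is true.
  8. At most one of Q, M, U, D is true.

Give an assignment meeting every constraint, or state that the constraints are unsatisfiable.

Unsatisfiable — no assignment works.

Case D = True:
  (4) forces M = True.
  Constraint (5) is violated (D=T, M=T) — contradiction.
Case D = False:
  Constraint (4) is violated (D=F) — contradiction.
Both cases fail — unsatisfiable.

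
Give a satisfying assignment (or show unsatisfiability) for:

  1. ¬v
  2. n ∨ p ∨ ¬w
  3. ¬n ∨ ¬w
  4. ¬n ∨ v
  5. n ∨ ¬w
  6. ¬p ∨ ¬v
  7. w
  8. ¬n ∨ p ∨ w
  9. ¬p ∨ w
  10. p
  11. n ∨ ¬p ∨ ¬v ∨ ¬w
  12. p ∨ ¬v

Unsatisfiable

Case v = True:
  Clause (¬v) is falsified — contradiction.
Case v = False:
  (¬n ∨ v) forces n = False.
  (n ∨ ¬w) forces w = False.
  Clause (w) is falsified — contradiction.
Both cases fail, so the formula is unsatisfiable.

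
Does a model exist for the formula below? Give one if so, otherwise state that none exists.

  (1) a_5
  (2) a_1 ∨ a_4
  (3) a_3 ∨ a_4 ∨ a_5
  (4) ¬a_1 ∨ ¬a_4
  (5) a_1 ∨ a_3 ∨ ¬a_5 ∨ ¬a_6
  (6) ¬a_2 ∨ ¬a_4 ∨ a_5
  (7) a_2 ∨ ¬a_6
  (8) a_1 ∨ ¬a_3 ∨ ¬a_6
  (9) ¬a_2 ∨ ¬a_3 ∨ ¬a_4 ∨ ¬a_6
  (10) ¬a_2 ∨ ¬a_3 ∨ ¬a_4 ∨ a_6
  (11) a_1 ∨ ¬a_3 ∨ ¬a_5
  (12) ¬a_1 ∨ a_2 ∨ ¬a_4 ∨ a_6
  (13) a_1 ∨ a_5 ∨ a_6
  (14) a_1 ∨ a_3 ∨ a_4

a_1=T, a_2=T, a_3=F, a_4=F, a_5=T, a_6=F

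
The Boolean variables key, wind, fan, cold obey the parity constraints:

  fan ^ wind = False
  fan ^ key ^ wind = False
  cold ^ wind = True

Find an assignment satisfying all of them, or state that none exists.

key = False, wind = False, fan = False, cold = True

fan ^ wind = F ^ F = False ✓
fan ^ key ^ wind = F ^ F ^ F = False ✓
cold ^ wind = T ^ F = True ✓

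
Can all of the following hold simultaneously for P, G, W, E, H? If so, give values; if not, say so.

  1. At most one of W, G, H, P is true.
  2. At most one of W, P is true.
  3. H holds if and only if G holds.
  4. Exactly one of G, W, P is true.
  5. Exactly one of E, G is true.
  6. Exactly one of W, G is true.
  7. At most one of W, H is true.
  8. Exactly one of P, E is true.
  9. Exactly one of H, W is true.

P = False; G = False; W = True; E = True; H = False

  (1) {W, G, H, P}: 1 true — at most one ✓
  (2) {W, P}: 1 true — at most one ✓
  (3) H=F, G=F — same ✓
  (4) {G, W, P}: 1 true — exactly one ✓
  (5) {E, G}: 1 true — exactly one ✓
  (6) {W, G}: 1 true — exactly one ✓
  (7) {W, H}: 1 true — at most one ✓
  (8) {P, E}: 1 true — exactly one ✓
  (9) {H, W}: 1 true — exactly one ✓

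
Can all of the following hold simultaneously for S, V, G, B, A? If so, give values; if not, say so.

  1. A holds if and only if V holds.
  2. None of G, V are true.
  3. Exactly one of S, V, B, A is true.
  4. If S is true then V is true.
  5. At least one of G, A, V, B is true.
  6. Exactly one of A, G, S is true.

Case V = True:
  Constraint (2) is violated (V=T) — contradiction.
Case V = False:
  (1) with V=F forces A = False.
  (2) forces G = False.
  (4) with V=F forces S = False.
  Constraint (6) is violated (A=F, G=F, S=F) — contradiction.
Both cases fail — unsatisfiable.

No satisfying assignment exists.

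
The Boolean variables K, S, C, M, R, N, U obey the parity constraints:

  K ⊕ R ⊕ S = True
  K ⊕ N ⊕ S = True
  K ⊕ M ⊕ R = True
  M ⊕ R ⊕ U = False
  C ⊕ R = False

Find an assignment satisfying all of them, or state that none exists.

K = True, S = False, C = False, M = False, R = False, N = False, U = False

K ⊕ R ⊕ S = T ⊕ F ⊕ F = True ✓
K ⊕ N ⊕ S = T ⊕ F ⊕ F = True ✓
K ⊕ M ⊕ R = T ⊕ F ⊕ F = True ✓
M ⊕ R ⊕ U = F ⊕ F ⊕ F = False ✓
C ⊕ R = F ⊕ F = False ✓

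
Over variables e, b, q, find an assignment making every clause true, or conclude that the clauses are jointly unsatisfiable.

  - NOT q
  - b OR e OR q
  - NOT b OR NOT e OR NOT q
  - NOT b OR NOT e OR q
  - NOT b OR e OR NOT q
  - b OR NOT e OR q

Unit clause (NOT q) forces q = False.
Set e = False.
  then (b OR e OR q) forces b = True.
All clauses satisfied.

e: False; b: True; q: False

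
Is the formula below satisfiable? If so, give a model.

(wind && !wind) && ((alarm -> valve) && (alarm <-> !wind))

UNSATISFIABLE

Case wind = True: the conjunct !wind is False.
Case wind = False: the conjunct wind is False.
Both cases fail — unsatisfiable.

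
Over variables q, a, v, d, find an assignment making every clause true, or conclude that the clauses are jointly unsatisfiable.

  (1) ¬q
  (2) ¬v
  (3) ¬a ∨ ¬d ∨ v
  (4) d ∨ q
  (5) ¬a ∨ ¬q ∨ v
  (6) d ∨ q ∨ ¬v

Unit clause (¬q) forces q = False.
Unit clause (¬v) forces v = False.
In (d ∨ q) only d is left, so d = True.
In (¬a ∨ ¬d ∨ v) only ¬a is left, so a = False.
All clauses satisfied.

q = False; a = False; v = False; d = True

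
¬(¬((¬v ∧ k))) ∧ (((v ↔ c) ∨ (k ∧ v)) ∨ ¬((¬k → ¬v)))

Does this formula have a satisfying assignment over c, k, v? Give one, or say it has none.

c: False, k: True, v: False

  ¬(¬((¬v ∧ k))) = True
    ¬((¬v ∧ k)) = False
      ¬v ∧ k = True
        ¬v = True
  ((v ↔ c) ∨ (k ∧ v)) ∨ ¬((¬k → ¬v)) = True
    (v ↔ c) ∨ (k ∧ v) = True
      v ↔ c = True
      k ∧ v = False
    ¬((¬k → ¬v)) = False
      ¬k → ¬v = True
        ¬k = False
        ¬v = True
Both conjuncts True, so the formula holds.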